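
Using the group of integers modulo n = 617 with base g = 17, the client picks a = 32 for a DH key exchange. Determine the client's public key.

398

Public value = 17^32 mod 617.
17^1 ≡ 17 (mod 617)
17^2 = (17^1)^2 ≡ 17^2 = 289 ≡ 289 (mod 617)
17^4 = (17^2)^2 ≡ 289^2 = 83521 ≡ 226 (mod 617)
17^8 = (17^4)^2 ≡ 226^2 = 51076 ≡ 482 (mod 617)
17^16 = (17^8)^2 ≡ 482^2 = 232324 ≡ 332 (mod 617)
17^32 = (17^16)^2 ≡ 332^2 = 110224 ≡ 398 (mod 617)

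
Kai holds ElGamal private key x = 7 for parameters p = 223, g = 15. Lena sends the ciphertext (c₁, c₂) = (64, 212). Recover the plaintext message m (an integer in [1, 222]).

146

Shared mask s = c₁^x mod p = 64^7 mod 223.
64^1 ≡ 64 (mod 223)
64^2 = (64^1)^2 ≡ 64^2 = 4096 ≡ 82 (mod 223)
64^4 = (64^2)^2 ≡ 82^2 = 6724 ≡ 34 (mod 223)
64^7 = 64^4 · 64^2 · 64^1 ≡ 34 · 82 · 64 ≡ 32 (mod 223).
So s = 32; s⁻¹ ≡ 7 (mod 223).
m = c₂ · s⁻¹ mod 223 = 212 · 7 mod 223 = 146.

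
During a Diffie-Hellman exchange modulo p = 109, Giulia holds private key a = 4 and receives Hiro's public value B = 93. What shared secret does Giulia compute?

27

Shared key K = 93^4 mod 109.
93^1 ≡ 93 (mod 109)
93^2 = (93^1)^2 ≡ 93^2 = 8649 ≡ 38 (mod 109)
93^4 = (93^2)^2 ≡ 38^2 = 1444 ≡ 27 (mod 109)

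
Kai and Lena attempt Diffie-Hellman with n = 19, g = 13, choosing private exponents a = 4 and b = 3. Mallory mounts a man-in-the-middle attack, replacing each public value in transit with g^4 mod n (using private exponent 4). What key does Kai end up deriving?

9

Kai receives Mallory's public value M = 13^4 mod 19 instead of the honest one.
13^1 ≡ 13 (mod 19)
13^2 = (13^1)^2 ≡ 13^2 = 169 ≡ 17 (mod 19)
13^4 = (13^2)^2 ≡ 17^2 = 289 ≡ 4 (mod 19)
So M = 4. Kai computes K = M^4 mod 19.
4^1 ≡ 4 (mod 19)
4^2 = (4^1)^2 ≡ 4^2 = 16 ≡ 16 (mod 19)
4^4 = (4^2)^2 ≡ 16^2 = 256 ≡ 9 (mod 19)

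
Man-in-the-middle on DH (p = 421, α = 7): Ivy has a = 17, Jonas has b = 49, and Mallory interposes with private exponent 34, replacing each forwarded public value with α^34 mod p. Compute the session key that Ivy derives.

Ivy receives Mallory's public value M = 7^34 mod 421 instead of the honest one.
7^1 ≡ 7 (mod 421)
7^2 = (7^1)^2 ≡ 7^2 = 49 ≡ 49 (mod 421)
7^4 = (7^2)^2 ≡ 49^2 = 2401 ≡ 296 (mod 421)
7^8 = (7^4)^2 ≡ 296^2 = 87616 ≡ 48 (mod 421)
7^16 = (7^8)^2 ≡ 48^2 = 2304 ≡ 199 (mod 421)
7^32 = (7^16)^2 ≡ 199^2 = 39601 ≡ 27 (mod 421)
7^34 = 7^32 · 7^2 ≡ 27 · 49 ≡ 60 (mod 421).
So M = 60. Ivy computes K = M^17 mod 421.
60^1 ≡ 60 (mod 421)
60^2 = (60^1)^2 ≡ 60^2 = 3600 ≡ 232 (mod 421)
60^4 = (60^2)^2 ≡ 232^2 = 53824 ≡ 357 (mod 421)
60^8 = (60^4)^2 ≡ 357^2 = 127449 ≡ 307 (mod 421)
60^16 = (60^8)^2 ≡ 307^2 = 94249 ≡ 366 (mod 421)
60^17 = 60^16 · 60^1 ≡ 366 · 60 ≡ 68 (mod 421).

68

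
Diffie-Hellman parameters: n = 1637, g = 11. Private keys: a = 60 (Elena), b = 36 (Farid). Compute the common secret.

898

Elena sends A = g^a mod n = 11^60 mod 1637.
11^1 ≡ 11 (mod 1637)
11^2 = (11^1)^2 ≡ 11^2 = 121 ≡ 121 (mod 1637)
11^4 = (11^2)^2 ≡ 121^2 = 14641 ≡ 1545 (mod 1637)
11^8 = (11^4)^2 ≡ 1545^2 = 2387025 ≡ 279 (mod 1637)
11^16 = (11^8)^2 ≡ 279^2 = 77841 ≡ 902 (mod 1637)
11^32 = (11^16)^2 ≡ 902^2 = 813604 ≡ 15 (mod 1637)
11^60 = 11^32 · 11^16 · 11^8 · 11^4 ≡ 15 · 902 · 279 · 1545 ≡ 1510 (mod 1637).
So A = 1510. Farid then computes K = A^b mod n = 1510^36 mod 1637.
1510^1 ≡ 1510 (mod 1637)
1510^2 = (1510^1)^2 ≡ 1510^2 = 2280100 ≡ 1396 (mod 1637)
1510^4 = (1510^2)^2 ≡ 1396^2 = 1948816 ≡ 786 (mod 1637)
1510^8 = (1510^4)^2 ≡ 786^2 = 617796 ≡ 647 (mod 1637)
1510^16 = (1510^8)^2 ≡ 647^2 = 418609 ≡ 1174 (mod 1637)
1510^32 = (1510^16)^2 ≡ 1174^2 = 1378276 ≡ 1559 (mod 1637)
1510^36 = 1510^32 · 1510^4 ≡ 1559 · 786 ≡ 898 (mod 1637).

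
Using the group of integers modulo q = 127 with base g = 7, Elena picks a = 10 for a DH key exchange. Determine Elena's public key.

71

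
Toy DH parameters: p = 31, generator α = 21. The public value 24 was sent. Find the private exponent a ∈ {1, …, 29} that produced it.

17

Try successive powers of 21 modulo 31:
21^1 ≡ 21
21^2 ≡ 7
21^3 ≡ 23
21^4 ≡ 18
21^5 ≡ 6
21^6 ≡ 2
21^7 ≡ 11
21^8 ≡ 14
21^9 ≡ 15
21^10 ≡ 5
21^11 ≡ 12
21^12 ≡ 4
21^13 ≡ 22
21^14 ≡ 28
21^15 ≡ 30
21^16 ≡ 10
21^17 ≡ 24
Found: a = 17.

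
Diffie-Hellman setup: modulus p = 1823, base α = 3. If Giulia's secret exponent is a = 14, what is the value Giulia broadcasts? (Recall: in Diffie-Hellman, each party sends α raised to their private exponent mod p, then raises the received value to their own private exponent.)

1240

Public value = 3^{14} \pmod{1823}.
3^1 ≡ 3 (mod 1823)
3^2 = (3^1)^2 ≡ 3^2 = 9 ≡ 9 (mod 1823)
3^4 = (3^2)^2 ≡ 9^2 = 81 ≡ 81 (mod 1823)
3^8 = (3^4)^2 ≡ 81^2 = 6561 ≡ 1092 (mod 1823)
3^14 = 3^8 · 3^4 · 3^2 ≡ 1092 · 81 · 9 ≡ 1240 (mod 1823).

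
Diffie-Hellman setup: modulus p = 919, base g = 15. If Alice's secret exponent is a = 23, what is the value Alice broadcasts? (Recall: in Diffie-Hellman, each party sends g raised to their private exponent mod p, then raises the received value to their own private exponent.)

Public value = 15^23 (mod 919).
15^1 ≡ 15 (mod 919)
15^2 = (15^1)^2 ≡ 15^2 = 225 ≡ 225 (mod 919)
15^4 = (15^2)^2 ≡ 225^2 = 50625 ≡ 80 (mod 919)
15^8 = (15^4)^2 ≡ 80^2 = 6400 ≡ 886 (mod 919)
15^16 = (15^8)^2 ≡ 886^2 = 784996 ≡ 170 (mod 919)
15^23 = 15^16 · 15^4 · 15^2 · 15^1 ≡ 170 · 80 · 225 · 15 ≡ 545 (mod 919).

545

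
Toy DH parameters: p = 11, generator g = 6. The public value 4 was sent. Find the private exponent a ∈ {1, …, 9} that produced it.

8

Try successive powers of 6 modulo 11:
6^1 ≡ 6
6^2 ≡ 3
6^3 ≡ 7
6^4 ≡ 9
6^5 ≡ 10
6^6 ≡ 5
6^7 ≡ 8
6^8 ≡ 4
Found: a = 8.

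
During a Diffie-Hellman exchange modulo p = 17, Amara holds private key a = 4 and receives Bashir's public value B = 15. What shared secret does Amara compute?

Shared key K = 15^4 mod 17.
15^1 ≡ 15 (mod 17)
15^2 = (15^1)^2 ≡ 15^2 = 225 ≡ 4 (mod 17)
15^4 = (15^2)^2 ≡ 4^2 = 16 ≡ 16 (mod 17)

16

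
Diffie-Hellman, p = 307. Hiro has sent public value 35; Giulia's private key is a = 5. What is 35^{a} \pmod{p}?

8

Shared key K = 35^5 mod 307.
35^1 ≡ 35 (mod 307)
35^2 = (35^1)^2 ≡ 35^2 = 1225 ≡ 304 (mod 307)
35^4 = (35^2)^2 ≡ 304^2 = 92416 ≡ 9 (mod 307)
35^5 = 35^4 · 35^1 ≡ 9 · 35 ≡ 8 (mod 307).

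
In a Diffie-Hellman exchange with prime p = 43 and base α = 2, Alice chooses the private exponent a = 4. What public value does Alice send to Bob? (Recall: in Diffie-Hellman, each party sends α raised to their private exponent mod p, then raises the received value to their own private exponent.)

16

Public value = 2^4 mod 43.
2^1 ≡ 2 (mod 43)
2^2 = (2^1)^2 ≡ 2^2 = 4 ≡ 4 (mod 43)
2^4 = (2^2)^2 ≡ 4^2 = 16 ≡ 16 (mod 43)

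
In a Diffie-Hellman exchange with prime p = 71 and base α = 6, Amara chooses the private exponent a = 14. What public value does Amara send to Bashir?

5

Public value = 6^14 mod 71.
6^1 ≡ 6 (mod 71)
6^2 = (6^1)^2 ≡ 6^2 = 36 ≡ 36 (mod 71)
6^4 = (6^2)^2 ≡ 36^2 = 1296 ≡ 18 (mod 71)
6^8 = (6^4)^2 ≡ 18^2 = 324 ≡ 40 (mod 71)
6^14 = 6^8 · 6^4 · 6^2 ≡ 40 · 18 · 36 ≡ 5 (mod 71).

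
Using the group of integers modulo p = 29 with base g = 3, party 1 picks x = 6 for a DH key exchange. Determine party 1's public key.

4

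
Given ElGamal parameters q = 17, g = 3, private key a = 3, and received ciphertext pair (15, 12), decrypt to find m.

Shared mask s = c₁^a mod q = 15^3 mod 17.
15^1 ≡ 15 (mod 17)
15^2 = (15^1)^2 ≡ 15^2 = 225 ≡ 4 (mod 17)
15^3 = 15^2 · 15^1 ≡ 4 · 15 ≡ 9 (mod 17).
So s = 9; s⁻¹ ≡ 2 (mod 17).
m = c₂ · s⁻¹ mod 17 = 12 · 2 mod 17 = 7.

7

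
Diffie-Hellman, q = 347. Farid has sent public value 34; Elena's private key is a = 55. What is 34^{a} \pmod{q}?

Shared key K = 34^55 mod 347.
34^1 ≡ 34 (mod 347)
34^2 = (34^1)^2 ≡ 34^2 = 1156 ≡ 115 (mod 347)
34^4 = (34^2)^2 ≡ 115^2 = 13225 ≡ 39 (mod 347)
34^8 = (34^4)^2 ≡ 39^2 = 1521 ≡ 133 (mod 347)
34^16 = (34^8)^2 ≡ 133^2 = 17689 ≡ 339 (mod 347)
34^32 = (34^16)^2 ≡ 339^2 = 114921 ≡ 64 (mod 347)
34^55 = 34^32 · 34^16 · 34^4 · 34^2 · 34^1 ≡ 64 · 339 · 39 · 115 · 34 ≡ 120 (mod 347).

120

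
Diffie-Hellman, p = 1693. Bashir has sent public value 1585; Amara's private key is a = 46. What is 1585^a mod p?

1487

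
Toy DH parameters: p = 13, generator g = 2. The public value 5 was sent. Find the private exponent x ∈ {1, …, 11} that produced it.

9

Try successive powers of 2 modulo 13:
2^1 ≡ 2
2^2 ≡ 4
2^3 ≡ 8
2^4 ≡ 3
2^5 ≡ 6
2^6 ≡ 12
2^7 ≡ 11
2^8 ≡ 9
2^9 ≡ 5
Found: x = 9.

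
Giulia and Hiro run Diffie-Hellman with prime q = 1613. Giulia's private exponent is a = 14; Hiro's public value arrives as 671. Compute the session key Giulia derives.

Shared key K = 671^14 mod 1613.
671^1 ≡ 671 (mod 1613)
671^2 = (671^1)^2 ≡ 671^2 = 450241 ≡ 214 (mod 1613)
671^4 = (671^2)^2 ≡ 214^2 = 45796 ≡ 632 (mod 1613)
671^8 = (671^4)^2 ≡ 632^2 = 399424 ≡ 1013 (mod 1613)
671^14 = 671^8 · 671^4 · 671^2 ≡ 1013 · 632 · 214 ≡ 1230 (mod 1613).

1230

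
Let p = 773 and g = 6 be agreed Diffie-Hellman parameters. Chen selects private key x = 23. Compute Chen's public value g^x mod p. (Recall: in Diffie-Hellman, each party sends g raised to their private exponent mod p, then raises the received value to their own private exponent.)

Public value = 6^23 mod 773.
6^1 ≡ 6 (mod 773)
6^2 = (6^1)^2 ≡ 6^2 = 36 ≡ 36 (mod 773)
6^4 = (6^2)^2 ≡ 36^2 = 1296 ≡ 523 (mod 773)
6^8 = (6^4)^2 ≡ 523^2 = 273529 ≡ 660 (mod 773)
6^16 = (6^8)^2 ≡ 660^2 = 435600 ≡ 401 (mod 773)
6^23 = 6^16 · 6^4 · 6^2 · 6^1 ≡ 401 · 523 · 36 · 6 ≡ 49 (mod 773).

49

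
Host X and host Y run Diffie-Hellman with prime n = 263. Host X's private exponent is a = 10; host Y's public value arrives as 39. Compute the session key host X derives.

132

Shared key K = 39^10 mod 263.
39^1 ≡ 39 (mod 263)
39^2 = (39^1)^2 ≡ 39^2 = 1521 ≡ 206 (mod 263)
39^4 = (39^2)^2 ≡ 206^2 = 42436 ≡ 93 (mod 263)
39^8 = (39^4)^2 ≡ 93^2 = 8649 ≡ 233 (mod 263)
39^10 = 39^8 · 39^2 ≡ 233 · 206 ≡ 132 (mod 263).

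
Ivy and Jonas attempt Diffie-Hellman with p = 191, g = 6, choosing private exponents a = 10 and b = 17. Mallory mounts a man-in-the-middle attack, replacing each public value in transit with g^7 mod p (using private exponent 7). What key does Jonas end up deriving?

Jonas receives Mallory's public value M = 6^7 mod 191 instead of the honest one.
6^1 ≡ 6 (mod 191)
6^2 = (6^1)^2 ≡ 6^2 = 36 ≡ 36 (mod 191)
6^4 = (6^2)^2 ≡ 36^2 = 1296 ≡ 150 (mod 191)
6^7 = 6^4 · 6^2 · 6^1 ≡ 150 · 36 · 6 ≡ 121 (mod 191).
So M = 121. Jonas computes K = M^17 mod 191.
121^1 ≡ 121 (mod 191)
121^2 = (121^1)^2 ≡ 121^2 = 14641 ≡ 125 (mod 191)
121^4 = (121^2)^2 ≡ 125^2 = 15625 ≡ 154 (mod 191)
121^8 = (121^4)^2 ≡ 154^2 = 23716 ≡ 32 (mod 191)
121^16 = (121^8)^2 ≡ 32^2 = 1024 ≡ 69 (mod 191)
121^17 = 121^16 · 121^1 ≡ 69 · 121 ≡ 136 (mod 191).

136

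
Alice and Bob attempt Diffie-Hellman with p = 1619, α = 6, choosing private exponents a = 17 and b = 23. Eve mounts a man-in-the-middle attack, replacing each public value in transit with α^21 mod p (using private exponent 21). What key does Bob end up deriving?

420

Bob receives Eve's public value M = 6^21 mod 1619 instead of the honest one.
6^1 ≡ 6 (mod 1619)
6^2 = (6^1)^2 ≡ 6^2 = 36 ≡ 36 (mod 1619)
6^4 = (6^2)^2 ≡ 36^2 = 1296 ≡ 1296 (mod 1619)
6^8 = (6^4)^2 ≡ 1296^2 = 1679616 ≡ 713 (mod 1619)
6^16 = (6^8)^2 ≡ 713^2 = 508369 ≡ 3 (mod 1619)
6^21 = 6^16 · 6^4 · 6^1 ≡ 3 · 1296 · 6 ≡ 662 (mod 1619).
So M = 662. Bob computes K = M^23 mod 1619.
662^1 ≡ 662 (mod 1619)
662^2 = (662^1)^2 ≡ 662^2 = 438244 ≡ 1114 (mod 1619)
662^4 = (662^2)^2 ≡ 1114^2 = 1240996 ≡ 842 (mod 1619)
662^8 = (662^4)^2 ≡ 842^2 = 708964 ≡ 1461 (mod 1619)
662^16 = (662^8)^2 ≡ 1461^2 = 2134521 ≡ 679 (mod 1619)
662^23 = 662^16 · 662^4 · 662^2 · 662^1 ≡ 679 · 842 · 1114 · 662 ≡ 420 (mod 1619).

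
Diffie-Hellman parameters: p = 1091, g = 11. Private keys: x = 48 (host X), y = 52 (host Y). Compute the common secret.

21

Host Y sends B = g^y mod p = 11^52 mod 1091.
11^1 ≡ 11 (mod 1091)
11^2 = (11^1)^2 ≡ 11^2 = 121 ≡ 121 (mod 1091)
11^4 = (11^2)^2 ≡ 121^2 = 14641 ≡ 458 (mod 1091)
11^8 = (11^4)^2 ≡ 458^2 = 209764 ≡ 292 (mod 1091)
11^16 = (11^8)^2 ≡ 292^2 = 85264 ≡ 166 (mod 1091)
11^32 = (11^16)^2 ≡ 166^2 = 27556 ≡ 281 (mod 1091)
11^52 = 11^32 · 11^16 · 11^4 ≡ 281 · 166 · 458 ≡ 997 (mod 1091).
So B = 997. Host X then computes K = B^x mod p = 997^48 mod 1091.
997^1 ≡ 997 (mod 1091)
997^2 = (997^1)^2 ≡ 997^2 = 994009 ≡ 108 (mod 1091)
997^4 = (997^2)^2 ≡ 108^2 = 11664 ≡ 754 (mod 1091)
997^8 = (997^4)^2 ≡ 754^2 = 568516 ≡ 105 (mod 1091)
997^16 = (997^8)^2 ≡ 105^2 = 11025 ≡ 115 (mod 1091)
997^32 = (997^16)^2 ≡ 115^2 = 13225 ≡ 133 (mod 1091)
997^48 = 997^32 · 997^16 ≡ 133 · 115 ≡ 21 (mod 1091).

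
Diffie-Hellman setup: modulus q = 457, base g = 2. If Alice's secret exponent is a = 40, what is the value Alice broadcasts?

453

Public value = 2^40 (mod 457).
2^1 ≡ 2 (mod 457)
2^2 = (2^1)^2 ≡ 2^2 = 4 ≡ 4 (mod 457)
2^4 = (2^2)^2 ≡ 4^2 = 16 ≡ 16 (mod 457)
2^8 = (2^4)^2 ≡ 16^2 = 256 ≡ 256 (mod 457)
2^16 = (2^8)^2 ≡ 256^2 = 65536 ≡ 185 (mod 457)
2^32 = (2^16)^2 ≡ 185^2 = 34225 ≡ 407 (mod 457)
2^40 = 2^32 · 2^8 ≡ 407 · 256 ≡ 453 (mod 457).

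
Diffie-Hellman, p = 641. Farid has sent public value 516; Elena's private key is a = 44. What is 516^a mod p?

625

Shared key K = 516^44 mod 641.
516^1 ≡ 516 (mod 641)
516^2 = (516^1)^2 ≡ 516^2 = 266256 ≡ 241 (mod 641)
516^4 = (516^2)^2 ≡ 241^2 = 58081 ≡ 391 (mod 641)
516^8 = (516^4)^2 ≡ 391^2 = 152881 ≡ 323 (mod 641)
516^16 = (516^8)^2 ≡ 323^2 = 104329 ≡ 487 (mod 641)
516^32 = (516^16)^2 ≡ 487^2 = 237169 ≡ 640 (mod 641)
516^44 = 516^32 · 516^8 · 516^4 ≡ 640 · 323 · 391 ≡ 625 (mod 641).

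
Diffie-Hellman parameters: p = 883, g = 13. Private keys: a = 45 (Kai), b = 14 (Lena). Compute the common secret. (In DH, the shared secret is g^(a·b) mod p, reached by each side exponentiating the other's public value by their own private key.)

Lena sends B = g^b mod p = 13^14 mod 883.
13^1 ≡ 13 (mod 883)
13^2 = (13^1)^2 ≡ 13^2 = 169 ≡ 169 (mod 883)
13^4 = (13^2)^2 ≡ 169^2 = 28561 ≡ 305 (mod 883)
13^8 = (13^4)^2 ≡ 305^2 = 93025 ≡ 310 (mod 883)
13^14 = 13^8 · 13^4 · 13^2 ≡ 310 · 305 · 169 ≡ 182 (mod 883).
So B = 182. Kai then computes K = B^a mod p = 182^45 mod 883.
182^1 ≡ 182 (mod 883)
182^2 = (182^1)^2 ≡ 182^2 = 33124 ≡ 453 (mod 883)
182^4 = (182^2)^2 ≡ 453^2 = 205209 ≡ 353 (mod 883)
182^8 = (182^4)^2 ≡ 353^2 = 124609 ≡ 106 (mod 883)
182^16 = (182^8)^2 ≡ 106^2 = 11236 ≡ 640 (mod 883)
182^32 = (182^16)^2 ≡ 640^2 = 409600 ≡ 771 (mod 883)
182^45 = 182^32 · 182^8 · 182^4 · 182^1 ≡ 771 · 106 · 353 · 182 ≡ 707 (mod 883).

707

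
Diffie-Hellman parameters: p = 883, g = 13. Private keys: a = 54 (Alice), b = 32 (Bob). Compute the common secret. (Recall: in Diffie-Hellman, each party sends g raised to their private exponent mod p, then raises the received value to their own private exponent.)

776

Bob sends B = g^b mod p = 13^32 mod 883.
13^1 ≡ 13 (mod 883)
13^2 = (13^1)^2 ≡ 13^2 = 169 ≡ 169 (mod 883)
13^4 = (13^2)^2 ≡ 169^2 = 28561 ≡ 305 (mod 883)
13^8 = (13^4)^2 ≡ 305^2 = 93025 ≡ 310 (mod 883)
13^16 = (13^8)^2 ≡ 310^2 = 96100 ≡ 736 (mod 883)
13^32 = (13^16)^2 ≡ 736^2 = 541696 ≡ 417 (mod 883)
So B = 417. Alice then computes K = B^a mod p = 417^54 mod 883.
417^1 ≡ 417 (mod 883)
417^2 = (417^1)^2 ≡ 417^2 = 173889 ≡ 821 (mod 883)
417^4 = (417^2)^2 ≡ 821^2 = 674041 ≡ 312 (mod 883)
417^8 = (417^4)^2 ≡ 312^2 = 97344 ≡ 214 (mod 883)
417^16 = (417^8)^2 ≡ 214^2 = 45796 ≡ 763 (mod 883)
417^32 = (417^16)^2 ≡ 763^2 = 582169 ≡ 272 (mod 883)
417^54 = 417^32 · 417^16 · 417^4 · 417^2 ≡ 272 · 763 · 312 · 821 ≡ 776 (mod 883).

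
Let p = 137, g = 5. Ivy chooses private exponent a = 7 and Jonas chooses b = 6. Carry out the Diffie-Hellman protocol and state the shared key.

Jonas sends B = g^b mod p = 5^6 mod 137.
5^1 ≡ 5 (mod 137)
5^2 = (5^1)^2 ≡ 5^2 = 25 ≡ 25 (mod 137)
5^4 = (5^2)^2 ≡ 25^2 = 625 ≡ 77 (mod 137)
5^6 = 5^4 · 5^2 ≡ 77 · 25 ≡ 7 (mod 137).
So B = 7. Ivy then computes K = B^a mod p = 7^7 mod 137.
7^1 ≡ 7 (mod 137)
7^2 = (7^1)^2 ≡ 7^2 = 49 ≡ 49 (mod 137)
7^4 = (7^2)^2 ≡ 49^2 = 2401 ≡ 72 (mod 137)
7^7 = 7^4 · 7^2 · 7^1 ≡ 72 · 49 · 7 ≡ 36 (mod 137).

36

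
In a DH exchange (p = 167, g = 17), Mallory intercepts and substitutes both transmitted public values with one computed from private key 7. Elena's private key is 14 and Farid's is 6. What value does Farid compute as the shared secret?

22

Farid receives Mallory's public value M = 17^7 mod 167 instead of the honest one.
17^1 ≡ 17 (mod 167)
17^2 = (17^1)^2 ≡ 17^2 = 289 ≡ 122 (mod 167)
17^4 = (17^2)^2 ≡ 122^2 = 14884 ≡ 21 (mod 167)
17^7 = 17^4 · 17^2 · 17^1 ≡ 21 · 122 · 17 ≡ 134 (mod 167).
So M = 134. Farid computes K = M^6 mod 167.
134^1 ≡ 134 (mod 167)
134^2 = (134^1)^2 ≡ 134^2 = 17956 ≡ 87 (mod 167)
134^4 = (134^2)^2 ≡ 87^2 = 7569 ≡ 54 (mod 167)
134^6 = 134^4 · 134^2 ≡ 54 · 87 ≡ 22 (mod 167).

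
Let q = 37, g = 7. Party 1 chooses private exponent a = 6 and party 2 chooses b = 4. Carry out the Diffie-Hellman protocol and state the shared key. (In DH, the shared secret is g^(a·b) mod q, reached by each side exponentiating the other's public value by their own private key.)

26

Party 1 sends A = g^a mod q = 7^6 mod 37.
7^1 ≡ 7 (mod 37)
7^2 = (7^1)^2 ≡ 7^2 = 49 ≡ 12 (mod 37)
7^4 = (7^2)^2 ≡ 12^2 = 144 ≡ 33 (mod 37)
7^6 = 7^4 · 7^2 ≡ 33 · 12 ≡ 26 (mod 37).
So A = 26. Party 2 then computes K = A^b mod q = 26^4 mod 37.
26^1 ≡ 26 (mod 37)
26^2 = (26^1)^2 ≡ 26^2 = 676 ≡ 10 (mod 37)
26^4 = (26^2)^2 ≡ 10^2 = 100 ≡ 26 (mod 37)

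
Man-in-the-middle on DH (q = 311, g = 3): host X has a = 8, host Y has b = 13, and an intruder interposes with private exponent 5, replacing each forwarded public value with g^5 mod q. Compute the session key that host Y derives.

234

Host Y receives an intruder's public value M = 3^5 mod 311 instead of the honest one.
3^1 ≡ 3 (mod 311)
3^2 = (3^1)^2 ≡ 3^2 = 9 ≡ 9 (mod 311)
3^4 = (3^2)^2 ≡ 9^2 = 81 ≡ 81 (mod 311)
3^5 = 3^4 · 3^1 ≡ 81 · 3 ≡ 243 (mod 311).
So M = 243. Host Y computes K = M^13 mod 311.
243^1 ≡ 243 (mod 311)
243^2 = (243^1)^2 ≡ 243^2 = 59049 ≡ 270 (mod 311)
243^4 = (243^2)^2 ≡ 270^2 = 72900 ≡ 126 (mod 311)
243^8 = (243^4)^2 ≡ 126^2 = 15876 ≡ 15 (mod 311)
243^13 = 243^8 · 243^4 · 243^1 ≡ 15 · 126 · 243 ≡ 234 (mod 311).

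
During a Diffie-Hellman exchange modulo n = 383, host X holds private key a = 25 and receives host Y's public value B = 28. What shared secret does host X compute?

Shared key K = 28^25 mod 383.
28^1 ≡ 28 (mod 383)
28^2 = (28^1)^2 ≡ 28^2 = 784 ≡ 18 (mod 383)
28^4 = (28^2)^2 ≡ 18^2 = 324 ≡ 324 (mod 383)
28^8 = (28^4)^2 ≡ 324^2 = 104976 ≡ 34 (mod 383)
28^16 = (28^8)^2 ≡ 34^2 = 1156 ≡ 7 (mod 383)
28^25 = 28^16 · 28^8 · 28^1 ≡ 7 · 34 · 28 ≡ 153 (mod 383).

153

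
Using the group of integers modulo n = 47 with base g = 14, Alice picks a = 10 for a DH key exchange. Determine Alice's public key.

9

Public value = 14^10 (mod 47).
14^1 ≡ 14 (mod 47)
14^2 = (14^1)^2 ≡ 14^2 = 196 ≡ 8 (mod 47)
14^4 = (14^2)^2 ≡ 8^2 = 64 ≡ 17 (mod 47)
14^8 = (14^4)^2 ≡ 17^2 = 289 ≡ 7 (mod 47)
14^10 = 14^8 · 14^2 ≡ 7 · 8 ≡ 9 (mod 47).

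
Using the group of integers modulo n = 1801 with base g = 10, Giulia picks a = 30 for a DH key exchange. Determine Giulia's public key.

340

Public value = 10^30 mod 1801.
10^1 ≡ 10 (mod 1801)
10^2 = (10^1)^2 ≡ 10^2 = 100 ≡ 100 (mod 1801)
10^4 = (10^2)^2 ≡ 100^2 = 10000 ≡ 995 (mod 1801)
10^8 = (10^4)^2 ≡ 995^2 = 990025 ≡ 1276 (mod 1801)
10^16 = (10^8)^2 ≡ 1276^2 = 1628176 ≡ 72 (mod 1801)
10^30 = 10^16 · 10^8 · 10^4 · 10^2 ≡ 72 · 1276 · 995 · 100 ≡ 340 (mod 1801).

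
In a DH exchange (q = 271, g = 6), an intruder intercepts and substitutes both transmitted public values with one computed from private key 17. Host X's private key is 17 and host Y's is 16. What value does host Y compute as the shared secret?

Host Y receives an intruder's public value M = 6^17 mod 271 instead of the honest one.
6^1 ≡ 6 (mod 271)
6^2 = (6^1)^2 ≡ 6^2 = 36 ≡ 36 (mod 271)
6^4 = (6^2)^2 ≡ 36^2 = 1296 ≡ 212 (mod 271)
6^8 = (6^4)^2 ≡ 212^2 = 44944 ≡ 229 (mod 271)
6^16 = (6^8)^2 ≡ 229^2 = 52441 ≡ 138 (mod 271)
6^17 = 6^16 · 6^1 ≡ 138 · 6 ≡ 15 (mod 271).
So M = 15. Host Y computes K = M^16 mod 271.
15^1 ≡ 15 (mod 271)
15^2 = (15^1)^2 ≡ 15^2 = 225 ≡ 225 (mod 271)
15^4 = (15^2)^2 ≡ 225^2 = 50625 ≡ 219 (mod 271)
15^8 = (15^4)^2 ≡ 219^2 = 47961 ≡ 265 (mod 271)
15^16 = (15^8)^2 ≡ 265^2 = 70225 ≡ 36 (mod 271)

36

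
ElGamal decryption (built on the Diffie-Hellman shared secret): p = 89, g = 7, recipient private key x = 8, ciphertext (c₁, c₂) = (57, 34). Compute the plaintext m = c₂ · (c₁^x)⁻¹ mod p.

10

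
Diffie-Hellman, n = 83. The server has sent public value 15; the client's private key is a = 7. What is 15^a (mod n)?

Shared key K = 15^7 mod 83.
15^1 ≡ 15 (mod 83)
15^2 = (15^1)^2 ≡ 15^2 = 225 ≡ 59 (mod 83)
15^4 = (15^2)^2 ≡ 59^2 = 3481 ≡ 78 (mod 83)
15^7 = 15^4 · 15^2 · 15^1 ≡ 78 · 59 · 15 ≡ 57 (mod 83).

57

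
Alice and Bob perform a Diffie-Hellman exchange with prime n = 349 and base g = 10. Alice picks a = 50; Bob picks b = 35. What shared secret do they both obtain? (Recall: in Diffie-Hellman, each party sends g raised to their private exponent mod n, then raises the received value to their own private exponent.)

Bob sends B = g^b mod n = 10^35 mod 349.
10^1 ≡ 10 (mod 349)
10^2 = (10^1)^2 ≡ 10^2 = 100 ≡ 100 (mod 349)
10^4 = (10^2)^2 ≡ 100^2 = 10000 ≡ 228 (mod 349)
10^8 = (10^4)^2 ≡ 228^2 = 51984 ≡ 332 (mod 349)
10^16 = (10^8)^2 ≡ 332^2 = 110224 ≡ 289 (mod 349)
10^32 = (10^16)^2 ≡ 289^2 = 83521 ≡ 110 (mod 349)
10^35 = 10^32 · 10^2 · 10^1 ≡ 110 · 100 · 10 ≡ 65 (mod 349).
So B = 65. Alice then computes K = B^a mod n = 65^50 mod 349.
65^1 ≡ 65 (mod 349)
65^2 = (65^1)^2 ≡ 65^2 = 4225 ≡ 37 (mod 349)
65^4 = (65^2)^2 ≡ 37^2 = 1369 ≡ 322 (mod 349)
65^8 = (65^4)^2 ≡ 322^2 = 103684 ≡ 31 (mod 349)
65^16 = (65^8)^2 ≡ 31^2 = 961 ≡ 263 (mod 349)
65^32 = (65^16)^2 ≡ 263^2 = 69169 ≡ 67 (mod 349)
65^50 = 65^32 · 65^16 · 65^2 ≡ 67 · 263 · 37 ≡ 45 (mod 349).

45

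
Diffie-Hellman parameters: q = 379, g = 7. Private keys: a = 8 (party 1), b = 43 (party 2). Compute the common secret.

290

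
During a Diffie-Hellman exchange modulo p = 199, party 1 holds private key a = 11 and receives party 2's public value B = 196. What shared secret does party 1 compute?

162

Shared key K = 196^11 mod 199.
196^1 ≡ 196 (mod 199)
196^2 = (196^1)^2 ≡ 196^2 = 38416 ≡ 9 (mod 199)
196^4 = (196^2)^2 ≡ 9^2 = 81 ≡ 81 (mod 199)
196^8 = (196^4)^2 ≡ 81^2 = 6561 ≡ 193 (mod 199)
196^11 = 196^8 · 196^2 · 196^1 ≡ 193 · 9 · 196 ≡ 162 (mod 199).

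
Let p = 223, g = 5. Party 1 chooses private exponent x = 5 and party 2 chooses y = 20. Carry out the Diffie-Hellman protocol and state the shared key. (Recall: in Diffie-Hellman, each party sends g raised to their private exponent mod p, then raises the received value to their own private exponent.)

Party 2 sends B = g^y mod p = 5^20 mod 223.
5^1 ≡ 5 (mod 223)
5^2 = (5^1)^2 ≡ 5^2 = 25 ≡ 25 (mod 223)
5^4 = (5^2)^2 ≡ 25^2 = 625 ≡ 179 (mod 223)
5^8 = (5^4)^2 ≡ 179^2 = 32041 ≡ 152 (mod 223)
5^16 = (5^8)^2 ≡ 152^2 = 23104 ≡ 135 (mod 223)
5^20 = 5^16 · 5^4 ≡ 135 · 179 ≡ 81 (mod 223).
So B = 81. Party 1 then computes K = B^x mod p = 81^5 mod 223.
81^1 ≡ 81 (mod 223)
81^2 = (81^1)^2 ≡ 81^2 = 6561 ≡ 94 (mod 223)
81^4 = (81^2)^2 ≡ 94^2 = 8836 ≡ 139 (mod 223)
81^5 = 81^4 · 81^1 ≡ 139 · 81 ≡ 109 (mod 223).

109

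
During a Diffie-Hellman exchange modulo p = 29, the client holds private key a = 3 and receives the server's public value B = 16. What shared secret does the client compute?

Shared key K = 16^3 mod 29.
16^1 ≡ 16 (mod 29)
16^2 = (16^1)^2 ≡ 16^2 = 256 ≡ 24 (mod 29)
16^3 = 16^2 · 16^1 ≡ 24 · 16 ≡ 7 (mod 29).

7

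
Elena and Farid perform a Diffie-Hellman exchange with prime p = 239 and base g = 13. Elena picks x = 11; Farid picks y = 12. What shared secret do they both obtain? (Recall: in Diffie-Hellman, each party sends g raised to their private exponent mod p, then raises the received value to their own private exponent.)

Farid sends B = g^y mod p = 13^12 mod 239.
13^1 ≡ 13 (mod 239)
13^2 = (13^1)^2 ≡ 13^2 = 169 ≡ 169 (mod 239)
13^4 = (13^2)^2 ≡ 169^2 = 28561 ≡ 120 (mod 239)
13^8 = (13^4)^2 ≡ 120^2 = 14400 ≡ 60 (mod 239)
13^12 = 13^8 · 13^4 ≡ 60 · 120 ≡ 30 (mod 239).
So B = 30. Elena then computes K = B^x mod p = 30^11 mod 239.
30^1 ≡ 30 (mod 239)
30^2 = (30^1)^2 ≡ 30^2 = 900 ≡ 183 (mod 239)
30^4 = (30^2)^2 ≡ 183^2 = 33489 ≡ 29 (mod 239)
30^8 = (30^4)^2 ≡ 29^2 = 841 ≡ 124 (mod 239)
30^11 = 30^8 · 30^2 · 30^1 ≡ 124 · 183 · 30 ≡ 88 (mod 239).

88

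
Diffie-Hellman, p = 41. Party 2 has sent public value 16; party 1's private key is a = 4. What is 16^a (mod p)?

Shared key K = 16^4 mod 41.
16^1 ≡ 16 (mod 41)
16^2 = (16^1)^2 ≡ 16^2 = 256 ≡ 10 (mod 41)
16^4 = (16^2)^2 ≡ 10^2 = 100 ≡ 18 (mod 41)

18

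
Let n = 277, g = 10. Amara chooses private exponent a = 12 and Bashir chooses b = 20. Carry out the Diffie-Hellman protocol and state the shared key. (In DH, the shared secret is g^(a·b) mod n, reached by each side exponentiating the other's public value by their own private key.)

213

Bashir sends B = g^b mod n = 10^20 mod 277.
10^1 ≡ 10 (mod 277)
10^2 = (10^1)^2 ≡ 10^2 = 100 ≡ 100 (mod 277)
10^4 = (10^2)^2 ≡ 100^2 = 10000 ≡ 28 (mod 277)
10^8 = (10^4)^2 ≡ 28^2 = 784 ≡ 230 (mod 277)
10^16 = (10^8)^2 ≡ 230^2 = 52900 ≡ 270 (mod 277)
10^20 = 10^16 · 10^4 ≡ 270 · 28 ≡ 81 (mod 277).
So B = 81. Amara then computes K = B^a mod n = 81^12 mod 277.
81^1 ≡ 81 (mod 277)
81^2 = (81^1)^2 ≡ 81^2 = 6561 ≡ 190 (mod 277)
81^4 = (81^2)^2 ≡ 190^2 = 36100 ≡ 90 (mod 277)
81^8 = (81^4)^2 ≡ 90^2 = 8100 ≡ 67 (mod 277)
81^12 = 81^8 · 81^4 ≡ 67 · 90 ≡ 213 (mod 277).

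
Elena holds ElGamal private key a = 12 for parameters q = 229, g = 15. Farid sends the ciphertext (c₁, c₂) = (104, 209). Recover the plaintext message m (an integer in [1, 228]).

Shared mask s = c₁^a mod q = 104^12 mod 229.
104^1 ≡ 104 (mod 229)
104^2 = (104^1)^2 ≡ 104^2 = 10816 ≡ 53 (mod 229)
104^4 = (104^2)^2 ≡ 53^2 = 2809 ≡ 61 (mod 229)
104^8 = (104^4)^2 ≡ 61^2 = 3721 ≡ 57 (mod 229)
104^12 = 104^8 · 104^4 ≡ 57 · 61 ≡ 42 (mod 229).
So s = 42; s⁻¹ ≡ 60 (mod 229).
m = c₂ · s⁻¹ mod 229 = 209 · 60 mod 229 = 174.

174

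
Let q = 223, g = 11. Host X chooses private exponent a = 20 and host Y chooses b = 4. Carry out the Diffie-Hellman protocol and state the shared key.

127

Host Y sends B = g^b mod q = 11^4 mod 223.
11^1 ≡ 11 (mod 223)
11^2 = (11^1)^2 ≡ 11^2 = 121 ≡ 121 (mod 223)
11^4 = (11^2)^2 ≡ 121^2 = 14641 ≡ 146 (mod 223)
So B = 146. Host X then computes K = B^a mod q = 146^20 mod 223.
146^1 ≡ 146 (mod 223)
146^2 = (146^1)^2 ≡ 146^2 = 21316 ≡ 131 (mod 223)
146^4 = (146^2)^2 ≡ 131^2 = 17161 ≡ 213 (mod 223)
146^8 = (146^4)^2 ≡ 213^2 = 45369 ≡ 100 (mod 223)
146^16 = (146^8)^2 ≡ 100^2 = 10000 ≡ 188 (mod 223)
146^20 = 146^16 · 146^4 ≡ 188 · 213 ≡ 127 (mod 223).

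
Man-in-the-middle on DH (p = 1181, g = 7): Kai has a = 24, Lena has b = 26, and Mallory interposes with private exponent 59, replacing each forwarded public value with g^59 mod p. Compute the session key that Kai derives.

Kai receives Mallory's public value M = 7^59 mod 1181 instead of the honest one.
7^1 ≡ 7 (mod 1181)
7^2 = (7^1)^2 ≡ 7^2 = 49 ≡ 49 (mod 1181)
7^4 = (7^2)^2 ≡ 49^2 = 2401 ≡ 39 (mod 1181)
7^8 = (7^4)^2 ≡ 39^2 = 1521 ≡ 340 (mod 1181)
7^16 = (7^8)^2 ≡ 340^2 = 115600 ≡ 1043 (mod 1181)
7^32 = (7^16)^2 ≡ 1043^2 = 1087849 ≡ 148 (mod 1181)
7^59 = 7^32 · 7^16 · 7^8 · 7^2 · 7^1 ≡ 148 · 1043 · 340 · 49 · 7 ≡ 1006 (mod 1181).
So M = 1006. Kai computes K = M^24 mod 1181.
1006^1 ≡ 1006 (mod 1181)
1006^2 = (1006^1)^2 ≡ 1006^2 = 1012036 ≡ 1100 (mod 1181)
1006^4 = (1006^2)^2 ≡ 1100^2 = 1210000 ≡ 656 (mod 1181)
1006^8 = (1006^4)^2 ≡ 656^2 = 430336 ≡ 452 (mod 1181)
1006^16 = (1006^8)^2 ≡ 452^2 = 204304 ≡ 1172 (mod 1181)
1006^24 = 1006^16 · 1006^8 ≡ 1172 · 452 ≡ 656 (mod 1181).

656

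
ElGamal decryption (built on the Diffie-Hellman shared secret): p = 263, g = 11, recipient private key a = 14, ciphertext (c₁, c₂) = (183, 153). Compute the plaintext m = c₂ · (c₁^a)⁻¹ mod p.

Shared mask s = c₁^a mod p = 183^14 mod 263.
183^1 ≡ 183 (mod 263)
183^2 = (183^1)^2 ≡ 183^2 = 33489 ≡ 88 (mod 263)
183^4 = (183^2)^2 ≡ 88^2 = 7744 ≡ 117 (mod 263)
183^8 = (183^4)^2 ≡ 117^2 = 13689 ≡ 13 (mod 263)
183^14 = 183^8 · 183^4 · 183^2 ≡ 13 · 117 · 88 ≡ 244 (mod 263).
So s = 244; s⁻¹ ≡ 83 (mod 263).
m = c₂ · s⁻¹ mod 263 = 153 · 83 mod 263 = 75.

75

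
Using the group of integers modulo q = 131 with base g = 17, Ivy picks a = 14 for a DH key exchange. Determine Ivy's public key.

59

Public value = 17^14 mod 131.
17^1 ≡ 17 (mod 131)
17^2 = (17^1)^2 ≡ 17^2 = 289 ≡ 27 (mod 131)
17^4 = (17^2)^2 ≡ 27^2 = 729 ≡ 74 (mod 131)
17^8 = (17^4)^2 ≡ 74^2 = 5476 ≡ 105 (mod 131)
17^14 = 17^8 · 17^4 · 17^2 ≡ 105 · 74 · 27 ≡ 59 (mod 131).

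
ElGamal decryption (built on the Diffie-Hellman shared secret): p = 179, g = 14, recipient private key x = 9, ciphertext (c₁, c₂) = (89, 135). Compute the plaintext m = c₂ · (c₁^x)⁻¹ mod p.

Shared mask s = c₁^x mod p = 89^9 mod 179.
89^1 ≡ 89 (mod 179)
89^2 = (89^1)^2 ≡ 89^2 = 7921 ≡ 45 (mod 179)
89^4 = (89^2)^2 ≡ 45^2 = 2025 ≡ 56 (mod 179)
89^8 = (89^4)^2 ≡ 56^2 = 3136 ≡ 93 (mod 179)
89^9 = 89^8 · 89^1 ≡ 93 · 89 ≡ 43 (mod 179).
So s = 43; s⁻¹ ≡ 25 (mod 179).
m = c₂ · s⁻¹ mod 179 = 135 · 25 mod 179 = 153.

153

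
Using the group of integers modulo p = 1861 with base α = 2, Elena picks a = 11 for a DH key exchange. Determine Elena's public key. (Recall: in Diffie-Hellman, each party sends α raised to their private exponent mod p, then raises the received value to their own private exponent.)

187

Public value = 2^11 (mod 1861).
2^1 ≡ 2 (mod 1861)
2^2 = (2^1)^2 ≡ 2^2 = 4 ≡ 4 (mod 1861)
2^4 = (2^2)^2 ≡ 4^2 = 16 ≡ 16 (mod 1861)
2^8 = (2^4)^2 ≡ 16^2 = 256 ≡ 256 (mod 1861)
2^11 = 2^8 · 2^2 · 2^1 ≡ 256 · 4 · 2 ≡ 187 (mod 1861).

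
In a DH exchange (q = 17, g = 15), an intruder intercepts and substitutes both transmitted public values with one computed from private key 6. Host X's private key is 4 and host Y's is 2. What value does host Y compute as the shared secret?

Host Y receives an intruder's public value M = 15^6 mod 17 instead of the honest one.
15^1 ≡ 15 (mod 17)
15^2 = (15^1)^2 ≡ 15^2 = 225 ≡ 4 (mod 17)
15^4 = (15^2)^2 ≡ 4^2 = 16 ≡ 16 (mod 17)
15^6 = 15^4 · 15^2 ≡ 16 · 4 ≡ 13 (mod 17).
So M = 13. Host Y computes K = M^2 mod 17.
13^1 ≡ 13 (mod 17)
13^2 = (13^1)^2 ≡ 13^2 = 169 ≡ 16 (mod 17)

16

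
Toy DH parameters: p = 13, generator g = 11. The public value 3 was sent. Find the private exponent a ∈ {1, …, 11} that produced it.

4

Try successive powers of 11 modulo 13:
11^1 ≡ 11
11^2 ≡ 4
11^3 ≡ 5
11^4 ≡ 3
Found: a = 4.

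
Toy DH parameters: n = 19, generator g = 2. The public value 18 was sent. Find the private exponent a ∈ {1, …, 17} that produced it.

Try successive powers of 2 modulo 19:
2^1 ≡ 2
2^2 ≡ 4
2^3 ≡ 8
2^4 ≡ 16
2^5 ≡ 13
2^6 ≡ 7
2^7 ≡ 14
2^8 ≡ 9
2^9 ≡ 18
Found: a = 9.

9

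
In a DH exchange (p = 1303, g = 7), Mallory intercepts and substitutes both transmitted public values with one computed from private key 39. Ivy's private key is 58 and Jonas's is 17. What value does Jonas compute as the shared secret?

Jonas receives Mallory's public value M = 7^39 mod 1303 instead of the honest one.
7^1 ≡ 7 (mod 1303)
7^2 = (7^1)^2 ≡ 7^2 = 49 ≡ 49 (mod 1303)
7^4 = (7^2)^2 ≡ 49^2 = 2401 ≡ 1098 (mod 1303)
7^8 = (7^4)^2 ≡ 1098^2 = 1205604 ≡ 329 (mod 1303)
7^16 = (7^8)^2 ≡ 329^2 = 108241 ≡ 92 (mod 1303)
7^32 = (7^16)^2 ≡ 92^2 = 8464 ≡ 646 (mod 1303)
7^39 = 7^32 · 7^4 · 7^2 · 7^1 ≡ 646 · 1098 · 49 · 7 ≡ 393 (mod 1303).
So M = 393. Jonas computes K = M^17 mod 1303.
393^1 ≡ 393 (mod 1303)
393^2 = (393^1)^2 ≡ 393^2 = 154449 ≡ 695 (mod 1303)
393^4 = (393^2)^2 ≡ 695^2 = 483025 ≡ 915 (mod 1303)
393^8 = (393^4)^2 ≡ 915^2 = 837225 ≡ 699 (mod 1303)
393^16 = (393^8)^2 ≡ 699^2 = 488601 ≡ 1279 (mod 1303)
393^17 = 393^16 · 393^1 ≡ 1279 · 393 ≡ 992 (mod 1303).

992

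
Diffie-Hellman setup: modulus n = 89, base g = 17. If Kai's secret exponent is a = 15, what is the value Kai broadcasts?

Public value = 17^15 mod 89.
17^1 ≡ 17 (mod 89)
17^2 = (17^1)^2 ≡ 17^2 = 289 ≡ 22 (mod 89)
17^4 = (17^2)^2 ≡ 22^2 = 484 ≡ 39 (mod 89)
17^8 = (17^4)^2 ≡ 39^2 = 1521 ≡ 8 (mod 89)
17^15 = 17^8 · 17^4 · 17^2 · 17^1 ≡ 8 · 39 · 22 · 17 ≡ 9 (mod 89).

9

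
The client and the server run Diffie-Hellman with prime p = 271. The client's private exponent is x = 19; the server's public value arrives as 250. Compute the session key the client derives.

70

Shared key K = 250^19 mod 271.
250^1 ≡ 250 (mod 271)
250^2 = (250^1)^2 ≡ 250^2 = 62500 ≡ 170 (mod 271)
250^4 = (250^2)^2 ≡ 170^2 = 28900 ≡ 174 (mod 271)
250^8 = (250^4)^2 ≡ 174^2 = 30276 ≡ 195 (mod 271)
250^16 = (250^8)^2 ≡ 195^2 = 38025 ≡ 85 (mod 271)
250^19 = 250^16 · 250^2 · 250^1 ≡ 85 · 170 · 250 ≡ 70 (mod 271).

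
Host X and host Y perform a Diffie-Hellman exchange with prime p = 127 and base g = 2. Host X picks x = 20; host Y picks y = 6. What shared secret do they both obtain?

2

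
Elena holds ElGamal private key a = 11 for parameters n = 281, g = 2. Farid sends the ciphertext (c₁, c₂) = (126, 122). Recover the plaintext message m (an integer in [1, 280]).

27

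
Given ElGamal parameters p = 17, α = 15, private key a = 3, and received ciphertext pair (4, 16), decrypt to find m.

Shared mask s = c₁^a mod p = 4^3 mod 17.
4^1 ≡ 4 (mod 17)
4^2 = (4^1)^2 ≡ 4^2 = 16 ≡ 16 (mod 17)
4^3 = 4^2 · 4^1 ≡ 16 · 4 ≡ 13 (mod 17).
So s = 13; s⁻¹ ≡ 4 (mod 17).
m = c₂ · s⁻¹ mod 17 = 16 · 4 mod 17 = 13.

13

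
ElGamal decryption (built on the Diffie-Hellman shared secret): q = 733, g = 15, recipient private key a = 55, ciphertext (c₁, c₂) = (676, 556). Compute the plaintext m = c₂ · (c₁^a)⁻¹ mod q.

Shared mask s = c₁^a mod q = 676^55 mod 733.
676^1 ≡ 676 (mod 733)
676^2 = (676^1)^2 ≡ 676^2 = 456976 ≡ 317 (mod 733)
676^4 = (676^2)^2 ≡ 317^2 = 100489 ≡ 68 (mod 733)
676^8 = (676^4)^2 ≡ 68^2 = 4624 ≡ 226 (mod 733)
676^16 = (676^8)^2 ≡ 226^2 = 51076 ≡ 499 (mod 733)
676^32 = (676^16)^2 ≡ 499^2 = 249001 ≡ 514 (mod 733)
676^55 = 676^32 · 676^16 · 676^4 · 676^2 · 676^1 ≡ 514 · 499 · 68 · 317 · 676 ≡ 48 (mod 733).
So s = 48; s⁻¹ ≡ 168 (mod 733).
m = c₂ · s⁻¹ mod 733 = 556 · 168 mod 733 = 317.

317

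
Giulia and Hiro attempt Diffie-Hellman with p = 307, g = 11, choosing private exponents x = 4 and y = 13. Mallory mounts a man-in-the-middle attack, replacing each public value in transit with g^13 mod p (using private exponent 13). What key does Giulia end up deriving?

Giulia receives Mallory's public value M = 11^13 mod 307 instead of the honest one.
11^1 ≡ 11 (mod 307)
11^2 = (11^1)^2 ≡ 11^2 = 121 ≡ 121 (mod 307)
11^4 = (11^2)^2 ≡ 121^2 = 14641 ≡ 212 (mod 307)
11^8 = (11^4)^2 ≡ 212^2 = 44944 ≡ 122 (mod 307)
11^13 = 11^8 · 11^4 · 11^1 ≡ 122 · 212 · 11 ≡ 222 (mod 307).
So M = 222. Giulia computes K = M^4 mod 307.
222^1 ≡ 222 (mod 307)
222^2 = (222^1)^2 ≡ 222^2 = 49284 ≡ 164 (mod 307)
222^4 = (222^2)^2 ≡ 164^2 = 26896 ≡ 187 (mod 307)

187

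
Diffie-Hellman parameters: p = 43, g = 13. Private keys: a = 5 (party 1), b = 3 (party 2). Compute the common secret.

Party 1 sends A = g^a mod p = 13^5 mod 43.
13^1 ≡ 13 (mod 43)
13^2 = (13^1)^2 ≡ 13^2 = 169 ≡ 40 (mod 43)
13^4 = (13^2)^2 ≡ 40^2 = 1600 ≡ 9 (mod 43)
13^5 = 13^4 · 13^1 ≡ 9 · 13 ≡ 31 (mod 43).
So A = 31. Party 2 then computes K = A^b mod p = 31^3 mod 43.
31^1 ≡ 31 (mod 43)
31^2 = (31^1)^2 ≡ 31^2 = 961 ≡ 15 (mod 43)
31^3 = 31^2 · 31^1 ≡ 15 · 31 ≡ 35 (mod 43).

35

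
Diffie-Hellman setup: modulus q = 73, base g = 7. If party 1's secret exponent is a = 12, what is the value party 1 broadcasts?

72

Public value = 7^12 mod 73.
7^1 ≡ 7 (mod 73)
7^2 = (7^1)^2 ≡ 7^2 = 49 ≡ 49 (mod 73)
7^4 = (7^2)^2 ≡ 49^2 = 2401 ≡ 65 (mod 73)
7^8 = (7^4)^2 ≡ 65^2 = 4225 ≡ 64 (mod 73)
7^12 = 7^8 · 7^4 ≡ 64 · 65 ≡ 72 (mod 73).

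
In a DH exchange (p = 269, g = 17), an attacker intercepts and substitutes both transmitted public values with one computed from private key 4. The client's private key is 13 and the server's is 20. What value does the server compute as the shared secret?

The server receives an attacker's public value M = 17^4 mod 269 instead of the honest one.
17^1 ≡ 17 (mod 269)
17^2 = (17^1)^2 ≡ 17^2 = 289 ≡ 20 (mod 269)
17^4 = (17^2)^2 ≡ 20^2 = 400 ≡ 131 (mod 269)
So M = 131. The server computes K = M^20 mod 269.
131^1 ≡ 131 (mod 269)
131^2 = (131^1)^2 ≡ 131^2 = 17161 ≡ 214 (mod 269)
131^4 = (131^2)^2 ≡ 214^2 = 45796 ≡ 66 (mod 269)
131^8 = (131^4)^2 ≡ 66^2 = 4356 ≡ 52 (mod 269)
131^16 = (131^8)^2 ≡ 52^2 = 2704 ≡ 14 (mod 269)
131^20 = 131^16 · 131^4 ≡ 14 · 66 ≡ 117 (mod 269).

117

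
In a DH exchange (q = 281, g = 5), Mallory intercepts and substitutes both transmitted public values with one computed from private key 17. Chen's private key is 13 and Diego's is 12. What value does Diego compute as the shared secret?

200

Diego receives Mallory's public value M = 5^17 mod 281 instead of the honest one.
5^1 ≡ 5 (mod 281)
5^2 = (5^1)^2 ≡ 5^2 = 25 ≡ 25 (mod 281)
5^4 = (5^2)^2 ≡ 25^2 = 625 ≡ 63 (mod 281)
5^8 = (5^4)^2 ≡ 63^2 = 3969 ≡ 35 (mod 281)
5^16 = (5^8)^2 ≡ 35^2 = 1225 ≡ 101 (mod 281)
5^17 = 5^16 · 5^1 ≡ 101 · 5 ≡ 224 (mod 281).
So M = 224. Diego computes K = M^12 mod 281.
224^1 ≡ 224 (mod 281)
224^2 = (224^1)^2 ≡ 224^2 = 50176 ≡ 158 (mod 281)
224^4 = (224^2)^2 ≡ 158^2 = 24964 ≡ 236 (mod 281)
224^8 = (224^4)^2 ≡ 236^2 = 55696 ≡ 58 (mod 281)
224^12 = 224^8 · 224^4 ≡ 58 · 236 ≡ 200 (mod 281).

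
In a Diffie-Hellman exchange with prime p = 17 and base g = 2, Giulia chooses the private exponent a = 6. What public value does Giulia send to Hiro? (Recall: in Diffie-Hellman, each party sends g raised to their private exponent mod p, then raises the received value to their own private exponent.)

13

Public value = 2^{6} \pmod{17}.
2^1 ≡ 2 (mod 17)
2^2 = (2^1)^2 ≡ 2^2 = 4 ≡ 4 (mod 17)
2^4 = (2^2)^2 ≡ 4^2 = 16 ≡ 16 (mod 17)
2^6 = 2^4 · 2^2 ≡ 16 · 4 ≡ 13 (mod 17).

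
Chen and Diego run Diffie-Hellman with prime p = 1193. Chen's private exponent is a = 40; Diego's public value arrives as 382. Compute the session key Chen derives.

Shared key K = 382^40 mod 1193.
382^1 ≡ 382 (mod 1193)
382^2 = (382^1)^2 ≡ 382^2 = 145924 ≡ 378 (mod 1193)
382^4 = (382^2)^2 ≡ 378^2 = 142884 ≡ 917 (mod 1193)
382^8 = (382^4)^2 ≡ 917^2 = 840889 ≡ 1017 (mod 1193)
382^16 = (382^8)^2 ≡ 1017^2 = 1034289 ≡ 1151 (mod 1193)
382^32 = (382^16)^2 ≡ 1151^2 = 1324801 ≡ 571 (mod 1193)
382^40 = 382^32 · 382^8 ≡ 571 · 1017 ≡ 909 (mod 1193).

909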